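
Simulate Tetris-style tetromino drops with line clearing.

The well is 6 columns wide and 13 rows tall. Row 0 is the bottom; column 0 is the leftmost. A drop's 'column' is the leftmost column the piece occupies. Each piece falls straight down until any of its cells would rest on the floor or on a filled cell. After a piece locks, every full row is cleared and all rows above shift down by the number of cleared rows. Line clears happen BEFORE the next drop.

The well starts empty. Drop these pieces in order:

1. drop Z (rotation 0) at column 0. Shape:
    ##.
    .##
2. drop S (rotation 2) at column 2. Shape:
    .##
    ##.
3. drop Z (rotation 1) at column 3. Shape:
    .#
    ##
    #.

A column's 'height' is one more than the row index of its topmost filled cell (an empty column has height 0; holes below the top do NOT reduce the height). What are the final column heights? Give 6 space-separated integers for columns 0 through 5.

Drop 1: Z rot0 at col 0 lands with bottom-row=0; cleared 0 line(s) (total 0); column heights now [2 2 1 0 0 0], max=2
Drop 2: S rot2 at col 2 lands with bottom-row=1; cleared 0 line(s) (total 0); column heights now [2 2 2 3 3 0], max=3
Drop 3: Z rot1 at col 3 lands with bottom-row=3; cleared 0 line(s) (total 0); column heights now [2 2 2 5 6 0], max=6

Answer: 2 2 2 5 6 0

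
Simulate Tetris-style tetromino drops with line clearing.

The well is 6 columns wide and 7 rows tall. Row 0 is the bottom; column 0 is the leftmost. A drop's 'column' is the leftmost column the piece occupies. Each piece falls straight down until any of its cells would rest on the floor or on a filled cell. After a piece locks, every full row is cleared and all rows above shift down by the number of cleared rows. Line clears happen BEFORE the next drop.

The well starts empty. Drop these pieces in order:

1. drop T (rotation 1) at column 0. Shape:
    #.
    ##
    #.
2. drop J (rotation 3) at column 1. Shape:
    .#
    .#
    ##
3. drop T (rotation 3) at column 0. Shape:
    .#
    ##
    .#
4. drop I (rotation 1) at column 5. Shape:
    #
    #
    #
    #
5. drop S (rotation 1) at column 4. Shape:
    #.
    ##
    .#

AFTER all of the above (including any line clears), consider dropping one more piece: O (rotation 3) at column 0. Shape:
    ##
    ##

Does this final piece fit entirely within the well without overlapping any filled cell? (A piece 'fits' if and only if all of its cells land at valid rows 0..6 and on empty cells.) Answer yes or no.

Drop 1: T rot1 at col 0 lands with bottom-row=0; cleared 0 line(s) (total 0); column heights now [3 2 0 0 0 0], max=3
Drop 2: J rot3 at col 1 lands with bottom-row=2; cleared 0 line(s) (total 0); column heights now [3 3 5 0 0 0], max=5
Drop 3: T rot3 at col 0 lands with bottom-row=3; cleared 0 line(s) (total 0); column heights now [5 6 5 0 0 0], max=6
Drop 4: I rot1 at col 5 lands with bottom-row=0; cleared 0 line(s) (total 0); column heights now [5 6 5 0 0 4], max=6
Drop 5: S rot1 at col 4 lands with bottom-row=4; cleared 0 line(s) (total 0); column heights now [5 6 5 0 7 6], max=7
Test piece O rot3 at col 0 (width 2): heights before test = [5 6 5 0 7 6]; fits = False

Answer: no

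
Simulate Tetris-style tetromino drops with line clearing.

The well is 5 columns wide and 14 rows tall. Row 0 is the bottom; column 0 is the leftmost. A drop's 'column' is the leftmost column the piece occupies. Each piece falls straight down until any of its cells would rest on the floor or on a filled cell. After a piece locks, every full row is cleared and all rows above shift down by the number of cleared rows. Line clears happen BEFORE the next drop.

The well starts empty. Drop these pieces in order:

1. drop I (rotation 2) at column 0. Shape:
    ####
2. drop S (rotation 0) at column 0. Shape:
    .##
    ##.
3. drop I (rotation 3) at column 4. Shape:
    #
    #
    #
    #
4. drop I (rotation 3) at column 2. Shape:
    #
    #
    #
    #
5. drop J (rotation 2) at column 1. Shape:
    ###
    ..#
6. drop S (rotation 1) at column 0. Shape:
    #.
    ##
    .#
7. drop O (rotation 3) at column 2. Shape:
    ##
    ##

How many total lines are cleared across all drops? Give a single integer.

Drop 1: I rot2 at col 0 lands with bottom-row=0; cleared 0 line(s) (total 0); column heights now [1 1 1 1 0], max=1
Drop 2: S rot0 at col 0 lands with bottom-row=1; cleared 0 line(s) (total 0); column heights now [2 3 3 1 0], max=3
Drop 3: I rot3 at col 4 lands with bottom-row=0; cleared 1 line(s) (total 1); column heights now [1 2 2 0 3], max=3
Drop 4: I rot3 at col 2 lands with bottom-row=2; cleared 0 line(s) (total 1); column heights now [1 2 6 0 3], max=6
Drop 5: J rot2 at col 1 lands with bottom-row=5; cleared 0 line(s) (total 1); column heights now [1 7 7 7 3], max=7
Drop 6: S rot1 at col 0 lands with bottom-row=7; cleared 0 line(s) (total 1); column heights now [10 9 7 7 3], max=10
Drop 7: O rot3 at col 2 lands with bottom-row=7; cleared 0 line(s) (total 1); column heights now [10 9 9 9 3], max=10

Answer: 1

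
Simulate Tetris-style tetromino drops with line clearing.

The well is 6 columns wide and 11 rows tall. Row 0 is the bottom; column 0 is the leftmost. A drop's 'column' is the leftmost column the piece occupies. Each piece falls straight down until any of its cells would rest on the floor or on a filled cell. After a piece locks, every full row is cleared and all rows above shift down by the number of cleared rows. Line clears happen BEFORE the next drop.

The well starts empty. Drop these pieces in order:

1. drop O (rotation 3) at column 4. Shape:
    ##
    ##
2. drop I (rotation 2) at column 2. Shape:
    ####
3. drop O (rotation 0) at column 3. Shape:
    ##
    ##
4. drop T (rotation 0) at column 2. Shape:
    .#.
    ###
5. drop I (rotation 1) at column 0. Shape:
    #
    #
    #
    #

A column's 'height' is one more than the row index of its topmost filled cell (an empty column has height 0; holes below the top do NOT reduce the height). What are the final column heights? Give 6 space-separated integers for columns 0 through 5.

Drop 1: O rot3 at col 4 lands with bottom-row=0; cleared 0 line(s) (total 0); column heights now [0 0 0 0 2 2], max=2
Drop 2: I rot2 at col 2 lands with bottom-row=2; cleared 0 line(s) (total 0); column heights now [0 0 3 3 3 3], max=3
Drop 3: O rot0 at col 3 lands with bottom-row=3; cleared 0 line(s) (total 0); column heights now [0 0 3 5 5 3], max=5
Drop 4: T rot0 at col 2 lands with bottom-row=5; cleared 0 line(s) (total 0); column heights now [0 0 6 7 6 3], max=7
Drop 5: I rot1 at col 0 lands with bottom-row=0; cleared 0 line(s) (total 0); column heights now [4 0 6 7 6 3], max=7

Answer: 4 0 6 7 6 3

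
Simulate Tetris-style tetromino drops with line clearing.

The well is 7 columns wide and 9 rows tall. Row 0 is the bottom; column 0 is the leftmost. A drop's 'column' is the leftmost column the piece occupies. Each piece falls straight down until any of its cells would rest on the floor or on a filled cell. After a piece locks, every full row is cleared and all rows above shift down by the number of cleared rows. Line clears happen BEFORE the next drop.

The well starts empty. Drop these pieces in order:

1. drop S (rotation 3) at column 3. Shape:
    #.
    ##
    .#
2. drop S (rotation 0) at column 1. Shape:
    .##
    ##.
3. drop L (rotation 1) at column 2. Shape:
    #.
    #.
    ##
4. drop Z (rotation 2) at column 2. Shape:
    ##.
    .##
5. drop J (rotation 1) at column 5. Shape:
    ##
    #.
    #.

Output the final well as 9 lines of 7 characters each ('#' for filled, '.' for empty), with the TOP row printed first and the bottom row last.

Answer: .......
..##...
..###..
..#....
..##...
..##...
.###.##
...###.
....##.

Derivation:
Drop 1: S rot3 at col 3 lands with bottom-row=0; cleared 0 line(s) (total 0); column heights now [0 0 0 3 2 0 0], max=3
Drop 2: S rot0 at col 1 lands with bottom-row=2; cleared 0 line(s) (total 0); column heights now [0 3 4 4 2 0 0], max=4
Drop 3: L rot1 at col 2 lands with bottom-row=4; cleared 0 line(s) (total 0); column heights now [0 3 7 5 2 0 0], max=7
Drop 4: Z rot2 at col 2 lands with bottom-row=6; cleared 0 line(s) (total 0); column heights now [0 3 8 8 7 0 0], max=8
Drop 5: J rot1 at col 5 lands with bottom-row=0; cleared 0 line(s) (total 0); column heights now [0 3 8 8 7 3 3], max=8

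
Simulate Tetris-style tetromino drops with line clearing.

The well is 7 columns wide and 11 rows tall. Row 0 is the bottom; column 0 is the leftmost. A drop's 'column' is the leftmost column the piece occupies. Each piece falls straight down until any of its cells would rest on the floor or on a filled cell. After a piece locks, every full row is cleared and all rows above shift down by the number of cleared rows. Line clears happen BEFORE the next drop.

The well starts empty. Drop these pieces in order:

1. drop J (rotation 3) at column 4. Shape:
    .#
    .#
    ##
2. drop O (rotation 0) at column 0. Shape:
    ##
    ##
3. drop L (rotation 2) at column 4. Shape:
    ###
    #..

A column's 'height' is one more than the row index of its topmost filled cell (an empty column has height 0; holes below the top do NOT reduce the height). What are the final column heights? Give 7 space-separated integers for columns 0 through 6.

Drop 1: J rot3 at col 4 lands with bottom-row=0; cleared 0 line(s) (total 0); column heights now [0 0 0 0 1 3 0], max=3
Drop 2: O rot0 at col 0 lands with bottom-row=0; cleared 0 line(s) (total 0); column heights now [2 2 0 0 1 3 0], max=3
Drop 3: L rot2 at col 4 lands with bottom-row=2; cleared 0 line(s) (total 0); column heights now [2 2 0 0 4 4 4], max=4

Answer: 2 2 0 0 4 4 4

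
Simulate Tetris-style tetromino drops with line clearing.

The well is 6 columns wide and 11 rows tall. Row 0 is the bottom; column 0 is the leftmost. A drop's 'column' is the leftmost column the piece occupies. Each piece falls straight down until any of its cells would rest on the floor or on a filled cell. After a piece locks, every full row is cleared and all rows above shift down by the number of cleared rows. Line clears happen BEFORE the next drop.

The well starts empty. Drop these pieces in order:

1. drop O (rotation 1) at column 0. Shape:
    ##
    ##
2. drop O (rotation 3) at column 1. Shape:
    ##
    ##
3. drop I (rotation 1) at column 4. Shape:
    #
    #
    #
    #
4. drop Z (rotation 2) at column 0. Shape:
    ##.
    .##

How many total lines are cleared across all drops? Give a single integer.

Answer: 0

Derivation:
Drop 1: O rot1 at col 0 lands with bottom-row=0; cleared 0 line(s) (total 0); column heights now [2 2 0 0 0 0], max=2
Drop 2: O rot3 at col 1 lands with bottom-row=2; cleared 0 line(s) (total 0); column heights now [2 4 4 0 0 0], max=4
Drop 3: I rot1 at col 4 lands with bottom-row=0; cleared 0 line(s) (total 0); column heights now [2 4 4 0 4 0], max=4
Drop 4: Z rot2 at col 0 lands with bottom-row=4; cleared 0 line(s) (total 0); column heights now [6 6 5 0 4 0], max=6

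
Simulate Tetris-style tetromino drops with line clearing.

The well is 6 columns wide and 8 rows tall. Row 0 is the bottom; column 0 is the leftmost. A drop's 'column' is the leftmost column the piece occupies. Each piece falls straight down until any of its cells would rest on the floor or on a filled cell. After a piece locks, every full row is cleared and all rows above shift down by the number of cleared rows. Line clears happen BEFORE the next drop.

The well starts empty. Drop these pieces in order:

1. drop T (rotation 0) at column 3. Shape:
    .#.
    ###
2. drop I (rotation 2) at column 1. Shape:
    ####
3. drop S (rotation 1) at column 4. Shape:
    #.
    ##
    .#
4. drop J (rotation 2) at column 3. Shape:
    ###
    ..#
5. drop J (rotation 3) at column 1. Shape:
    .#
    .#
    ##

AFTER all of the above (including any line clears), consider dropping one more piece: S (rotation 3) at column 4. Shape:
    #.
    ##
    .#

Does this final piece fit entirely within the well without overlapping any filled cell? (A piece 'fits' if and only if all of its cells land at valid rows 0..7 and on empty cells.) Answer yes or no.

Drop 1: T rot0 at col 3 lands with bottom-row=0; cleared 0 line(s) (total 0); column heights now [0 0 0 1 2 1], max=2
Drop 2: I rot2 at col 1 lands with bottom-row=2; cleared 0 line(s) (total 0); column heights now [0 3 3 3 3 1], max=3
Drop 3: S rot1 at col 4 lands with bottom-row=2; cleared 0 line(s) (total 0); column heights now [0 3 3 3 5 4], max=5
Drop 4: J rot2 at col 3 lands with bottom-row=4; cleared 0 line(s) (total 0); column heights now [0 3 3 6 6 6], max=6
Drop 5: J rot3 at col 1 lands with bottom-row=3; cleared 0 line(s) (total 0); column heights now [0 4 6 6 6 6], max=6
Test piece S rot3 at col 4 (width 2): heights before test = [0 4 6 6 6 6]; fits = False

Answer: no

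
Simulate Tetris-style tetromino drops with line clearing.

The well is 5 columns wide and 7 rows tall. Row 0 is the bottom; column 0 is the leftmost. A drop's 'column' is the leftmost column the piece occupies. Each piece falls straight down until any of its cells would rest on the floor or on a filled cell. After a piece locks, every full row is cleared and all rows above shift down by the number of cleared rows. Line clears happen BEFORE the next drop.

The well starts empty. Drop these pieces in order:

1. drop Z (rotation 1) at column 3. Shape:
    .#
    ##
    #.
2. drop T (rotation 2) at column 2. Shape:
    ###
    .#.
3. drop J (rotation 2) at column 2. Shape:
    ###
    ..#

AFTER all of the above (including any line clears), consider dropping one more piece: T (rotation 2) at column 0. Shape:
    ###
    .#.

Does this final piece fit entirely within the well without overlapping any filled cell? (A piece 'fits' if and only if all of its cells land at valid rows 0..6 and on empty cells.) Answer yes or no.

Drop 1: Z rot1 at col 3 lands with bottom-row=0; cleared 0 line(s) (total 0); column heights now [0 0 0 2 3], max=3
Drop 2: T rot2 at col 2 lands with bottom-row=2; cleared 0 line(s) (total 0); column heights now [0 0 4 4 4], max=4
Drop 3: J rot2 at col 2 lands with bottom-row=4; cleared 0 line(s) (total 0); column heights now [0 0 6 6 6], max=6
Test piece T rot2 at col 0 (width 3): heights before test = [0 0 6 6 6]; fits = True

Answer: yes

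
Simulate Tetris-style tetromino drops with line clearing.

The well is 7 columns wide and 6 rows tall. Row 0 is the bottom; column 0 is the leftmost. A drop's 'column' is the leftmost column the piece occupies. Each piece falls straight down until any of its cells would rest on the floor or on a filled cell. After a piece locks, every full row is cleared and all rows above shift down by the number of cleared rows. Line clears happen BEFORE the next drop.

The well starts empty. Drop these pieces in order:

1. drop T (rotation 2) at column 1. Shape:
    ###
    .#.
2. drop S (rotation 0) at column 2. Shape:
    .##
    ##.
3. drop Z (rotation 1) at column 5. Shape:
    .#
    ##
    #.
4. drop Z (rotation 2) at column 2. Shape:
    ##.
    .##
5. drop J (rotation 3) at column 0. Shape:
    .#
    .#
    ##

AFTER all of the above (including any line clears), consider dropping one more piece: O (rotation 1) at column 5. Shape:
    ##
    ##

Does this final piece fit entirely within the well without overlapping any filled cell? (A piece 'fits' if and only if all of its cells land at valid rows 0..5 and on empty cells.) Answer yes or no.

Drop 1: T rot2 at col 1 lands with bottom-row=0; cleared 0 line(s) (total 0); column heights now [0 2 2 2 0 0 0], max=2
Drop 2: S rot0 at col 2 lands with bottom-row=2; cleared 0 line(s) (total 0); column heights now [0 2 3 4 4 0 0], max=4
Drop 3: Z rot1 at col 5 lands with bottom-row=0; cleared 0 line(s) (total 0); column heights now [0 2 3 4 4 2 3], max=4
Drop 4: Z rot2 at col 2 lands with bottom-row=4; cleared 0 line(s) (total 0); column heights now [0 2 6 6 5 2 3], max=6
Drop 5: J rot3 at col 0 lands with bottom-row=2; cleared 0 line(s) (total 0); column heights now [3 5 6 6 5 2 3], max=6
Test piece O rot1 at col 5 (width 2): heights before test = [3 5 6 6 5 2 3]; fits = True

Answer: yes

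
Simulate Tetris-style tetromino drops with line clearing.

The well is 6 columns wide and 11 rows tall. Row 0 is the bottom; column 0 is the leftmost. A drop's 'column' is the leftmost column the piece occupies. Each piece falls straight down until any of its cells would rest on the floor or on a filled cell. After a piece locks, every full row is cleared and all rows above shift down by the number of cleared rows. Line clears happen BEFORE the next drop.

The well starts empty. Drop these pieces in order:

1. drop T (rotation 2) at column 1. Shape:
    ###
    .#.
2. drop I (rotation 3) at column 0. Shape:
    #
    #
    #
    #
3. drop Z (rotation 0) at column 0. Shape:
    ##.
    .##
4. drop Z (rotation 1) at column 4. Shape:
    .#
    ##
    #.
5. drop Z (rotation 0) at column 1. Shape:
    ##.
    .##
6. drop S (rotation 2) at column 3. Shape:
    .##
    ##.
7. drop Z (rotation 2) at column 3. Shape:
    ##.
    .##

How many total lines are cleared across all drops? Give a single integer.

Drop 1: T rot2 at col 1 lands with bottom-row=0; cleared 0 line(s) (total 0); column heights now [0 2 2 2 0 0], max=2
Drop 2: I rot3 at col 0 lands with bottom-row=0; cleared 0 line(s) (total 0); column heights now [4 2 2 2 0 0], max=4
Drop 3: Z rot0 at col 0 lands with bottom-row=3; cleared 0 line(s) (total 0); column heights now [5 5 4 2 0 0], max=5
Drop 4: Z rot1 at col 4 lands with bottom-row=0; cleared 1 line(s) (total 1); column heights now [4 4 3 0 1 2], max=4
Drop 5: Z rot0 at col 1 lands with bottom-row=3; cleared 0 line(s) (total 1); column heights now [4 5 5 4 1 2], max=5
Drop 6: S rot2 at col 3 lands with bottom-row=4; cleared 0 line(s) (total 1); column heights now [4 5 5 5 6 6], max=6
Drop 7: Z rot2 at col 3 lands with bottom-row=6; cleared 0 line(s) (total 1); column heights now [4 5 5 8 8 7], max=8

Answer: 1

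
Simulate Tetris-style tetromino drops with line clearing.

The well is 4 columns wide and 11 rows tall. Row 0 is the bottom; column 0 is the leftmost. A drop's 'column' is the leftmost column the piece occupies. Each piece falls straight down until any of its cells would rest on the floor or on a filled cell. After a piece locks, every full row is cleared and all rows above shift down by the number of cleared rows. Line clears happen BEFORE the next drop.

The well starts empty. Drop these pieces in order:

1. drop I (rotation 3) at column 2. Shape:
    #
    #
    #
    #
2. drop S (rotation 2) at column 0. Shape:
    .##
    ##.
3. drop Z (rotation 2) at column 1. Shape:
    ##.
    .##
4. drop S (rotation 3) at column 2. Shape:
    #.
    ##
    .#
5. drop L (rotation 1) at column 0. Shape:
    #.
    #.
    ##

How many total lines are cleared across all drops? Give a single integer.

Drop 1: I rot3 at col 2 lands with bottom-row=0; cleared 0 line(s) (total 0); column heights now [0 0 4 0], max=4
Drop 2: S rot2 at col 0 lands with bottom-row=3; cleared 0 line(s) (total 0); column heights now [4 5 5 0], max=5
Drop 3: Z rot2 at col 1 lands with bottom-row=5; cleared 0 line(s) (total 0); column heights now [4 7 7 6], max=7
Drop 4: S rot3 at col 2 lands with bottom-row=6; cleared 0 line(s) (total 0); column heights now [4 7 9 8], max=9
Drop 5: L rot1 at col 0 lands with bottom-row=7; cleared 1 line(s) (total 1); column heights now [9 7 8 7], max=9

Answer: 1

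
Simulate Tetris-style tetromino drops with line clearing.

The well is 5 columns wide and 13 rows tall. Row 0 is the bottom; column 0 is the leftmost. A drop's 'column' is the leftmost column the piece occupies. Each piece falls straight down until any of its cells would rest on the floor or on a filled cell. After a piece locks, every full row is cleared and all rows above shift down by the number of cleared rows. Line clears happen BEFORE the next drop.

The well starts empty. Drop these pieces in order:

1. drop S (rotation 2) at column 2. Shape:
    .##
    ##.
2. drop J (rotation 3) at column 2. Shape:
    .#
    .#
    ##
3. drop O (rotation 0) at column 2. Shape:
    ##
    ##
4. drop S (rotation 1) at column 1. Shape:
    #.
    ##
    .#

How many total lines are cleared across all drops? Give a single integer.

Answer: 0

Derivation:
Drop 1: S rot2 at col 2 lands with bottom-row=0; cleared 0 line(s) (total 0); column heights now [0 0 1 2 2], max=2
Drop 2: J rot3 at col 2 lands with bottom-row=2; cleared 0 line(s) (total 0); column heights now [0 0 3 5 2], max=5
Drop 3: O rot0 at col 2 lands with bottom-row=5; cleared 0 line(s) (total 0); column heights now [0 0 7 7 2], max=7
Drop 4: S rot1 at col 1 lands with bottom-row=7; cleared 0 line(s) (total 0); column heights now [0 10 9 7 2], max=10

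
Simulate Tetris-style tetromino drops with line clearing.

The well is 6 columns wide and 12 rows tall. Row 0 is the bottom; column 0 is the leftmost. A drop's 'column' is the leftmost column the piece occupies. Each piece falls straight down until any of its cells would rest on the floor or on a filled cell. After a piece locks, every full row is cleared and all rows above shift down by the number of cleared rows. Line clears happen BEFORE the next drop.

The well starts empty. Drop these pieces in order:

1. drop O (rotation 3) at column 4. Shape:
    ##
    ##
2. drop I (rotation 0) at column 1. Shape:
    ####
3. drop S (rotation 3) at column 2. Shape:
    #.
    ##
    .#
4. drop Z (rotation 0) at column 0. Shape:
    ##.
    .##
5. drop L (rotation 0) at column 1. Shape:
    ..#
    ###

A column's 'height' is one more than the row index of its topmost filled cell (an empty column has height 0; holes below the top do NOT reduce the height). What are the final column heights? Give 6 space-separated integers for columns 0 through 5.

Answer: 8 9 9 10 3 2

Derivation:
Drop 1: O rot3 at col 4 lands with bottom-row=0; cleared 0 line(s) (total 0); column heights now [0 0 0 0 2 2], max=2
Drop 2: I rot0 at col 1 lands with bottom-row=2; cleared 0 line(s) (total 0); column heights now [0 3 3 3 3 2], max=3
Drop 3: S rot3 at col 2 lands with bottom-row=3; cleared 0 line(s) (total 0); column heights now [0 3 6 5 3 2], max=6
Drop 4: Z rot0 at col 0 lands with bottom-row=6; cleared 0 line(s) (total 0); column heights now [8 8 7 5 3 2], max=8
Drop 5: L rot0 at col 1 lands with bottom-row=8; cleared 0 line(s) (total 0); column heights now [8 9 9 10 3 2], max=10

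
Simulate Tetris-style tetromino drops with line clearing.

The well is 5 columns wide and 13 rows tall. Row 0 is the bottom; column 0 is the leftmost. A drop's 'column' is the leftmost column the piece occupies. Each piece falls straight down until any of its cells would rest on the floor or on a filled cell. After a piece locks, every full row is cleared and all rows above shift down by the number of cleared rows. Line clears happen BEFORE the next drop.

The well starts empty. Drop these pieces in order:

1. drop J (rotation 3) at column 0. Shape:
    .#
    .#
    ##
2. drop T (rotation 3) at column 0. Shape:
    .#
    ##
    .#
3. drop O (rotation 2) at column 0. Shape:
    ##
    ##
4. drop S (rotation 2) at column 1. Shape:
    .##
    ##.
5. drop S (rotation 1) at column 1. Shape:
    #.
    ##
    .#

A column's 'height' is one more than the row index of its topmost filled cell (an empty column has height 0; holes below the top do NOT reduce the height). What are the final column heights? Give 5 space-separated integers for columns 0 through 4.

Answer: 8 13 12 10 0

Derivation:
Drop 1: J rot3 at col 0 lands with bottom-row=0; cleared 0 line(s) (total 0); column heights now [1 3 0 0 0], max=3
Drop 2: T rot3 at col 0 lands with bottom-row=3; cleared 0 line(s) (total 0); column heights now [5 6 0 0 0], max=6
Drop 3: O rot2 at col 0 lands with bottom-row=6; cleared 0 line(s) (total 0); column heights now [8 8 0 0 0], max=8
Drop 4: S rot2 at col 1 lands with bottom-row=8; cleared 0 line(s) (total 0); column heights now [8 9 10 10 0], max=10
Drop 5: S rot1 at col 1 lands with bottom-row=10; cleared 0 line(s) (total 0); column heights now [8 13 12 10 0], max=13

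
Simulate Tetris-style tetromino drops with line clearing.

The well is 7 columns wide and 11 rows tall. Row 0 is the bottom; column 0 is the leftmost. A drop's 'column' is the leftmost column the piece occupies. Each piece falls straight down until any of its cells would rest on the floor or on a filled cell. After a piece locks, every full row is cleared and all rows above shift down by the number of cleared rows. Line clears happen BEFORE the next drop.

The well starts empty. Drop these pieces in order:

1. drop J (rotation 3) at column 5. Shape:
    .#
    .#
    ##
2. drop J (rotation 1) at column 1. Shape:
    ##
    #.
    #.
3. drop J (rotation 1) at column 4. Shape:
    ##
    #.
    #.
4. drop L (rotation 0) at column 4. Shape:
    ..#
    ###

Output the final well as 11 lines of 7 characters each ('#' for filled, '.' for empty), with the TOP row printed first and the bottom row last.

Drop 1: J rot3 at col 5 lands with bottom-row=0; cleared 0 line(s) (total 0); column heights now [0 0 0 0 0 1 3], max=3
Drop 2: J rot1 at col 1 lands with bottom-row=0; cleared 0 line(s) (total 0); column heights now [0 3 3 0 0 1 3], max=3
Drop 3: J rot1 at col 4 lands with bottom-row=0; cleared 0 line(s) (total 0); column heights now [0 3 3 0 3 3 3], max=3
Drop 4: L rot0 at col 4 lands with bottom-row=3; cleared 0 line(s) (total 0); column heights now [0 3 3 0 4 4 5], max=5

Answer: .......
.......
.......
.......
.......
.......
......#
....###
.##.###
.#..#.#
.#..###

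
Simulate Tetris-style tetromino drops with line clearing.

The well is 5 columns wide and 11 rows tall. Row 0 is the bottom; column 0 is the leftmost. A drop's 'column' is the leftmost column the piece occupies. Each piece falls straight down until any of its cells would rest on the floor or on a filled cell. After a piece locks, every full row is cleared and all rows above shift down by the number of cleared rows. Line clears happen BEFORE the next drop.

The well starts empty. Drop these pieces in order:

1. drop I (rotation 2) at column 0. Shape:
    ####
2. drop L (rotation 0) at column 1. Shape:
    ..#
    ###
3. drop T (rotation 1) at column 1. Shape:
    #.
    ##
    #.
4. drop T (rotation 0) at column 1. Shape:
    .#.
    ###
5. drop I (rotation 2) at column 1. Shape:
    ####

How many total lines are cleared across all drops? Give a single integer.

Drop 1: I rot2 at col 0 lands with bottom-row=0; cleared 0 line(s) (total 0); column heights now [1 1 1 1 0], max=1
Drop 2: L rot0 at col 1 lands with bottom-row=1; cleared 0 line(s) (total 0); column heights now [1 2 2 3 0], max=3
Drop 3: T rot1 at col 1 lands with bottom-row=2; cleared 0 line(s) (total 0); column heights now [1 5 4 3 0], max=5
Drop 4: T rot0 at col 1 lands with bottom-row=5; cleared 0 line(s) (total 0); column heights now [1 6 7 6 0], max=7
Drop 5: I rot2 at col 1 lands with bottom-row=7; cleared 0 line(s) (total 0); column heights now [1 8 8 8 8], max=8

Answer: 0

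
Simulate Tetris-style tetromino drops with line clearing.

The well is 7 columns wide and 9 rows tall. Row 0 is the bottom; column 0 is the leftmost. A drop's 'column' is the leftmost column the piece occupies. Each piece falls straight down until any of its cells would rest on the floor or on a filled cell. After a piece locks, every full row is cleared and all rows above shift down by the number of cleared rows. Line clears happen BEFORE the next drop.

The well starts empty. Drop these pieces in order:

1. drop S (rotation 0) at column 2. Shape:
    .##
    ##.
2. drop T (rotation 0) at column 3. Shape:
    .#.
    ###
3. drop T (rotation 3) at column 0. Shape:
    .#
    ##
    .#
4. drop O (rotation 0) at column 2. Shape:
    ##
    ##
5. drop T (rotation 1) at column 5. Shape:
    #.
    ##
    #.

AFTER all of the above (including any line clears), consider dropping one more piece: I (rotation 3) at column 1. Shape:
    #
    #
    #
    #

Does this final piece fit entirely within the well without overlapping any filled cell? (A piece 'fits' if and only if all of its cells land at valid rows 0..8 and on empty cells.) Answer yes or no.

Answer: yes

Derivation:
Drop 1: S rot0 at col 2 lands with bottom-row=0; cleared 0 line(s) (total 0); column heights now [0 0 1 2 2 0 0], max=2
Drop 2: T rot0 at col 3 lands with bottom-row=2; cleared 0 line(s) (total 0); column heights now [0 0 1 3 4 3 0], max=4
Drop 3: T rot3 at col 0 lands with bottom-row=0; cleared 0 line(s) (total 0); column heights now [2 3 1 3 4 3 0], max=4
Drop 4: O rot0 at col 2 lands with bottom-row=3; cleared 0 line(s) (total 0); column heights now [2 3 5 5 4 3 0], max=5
Drop 5: T rot1 at col 5 lands with bottom-row=3; cleared 0 line(s) (total 0); column heights now [2 3 5 5 4 6 5], max=6
Test piece I rot3 at col 1 (width 1): heights before test = [2 3 5 5 4 6 5]; fits = True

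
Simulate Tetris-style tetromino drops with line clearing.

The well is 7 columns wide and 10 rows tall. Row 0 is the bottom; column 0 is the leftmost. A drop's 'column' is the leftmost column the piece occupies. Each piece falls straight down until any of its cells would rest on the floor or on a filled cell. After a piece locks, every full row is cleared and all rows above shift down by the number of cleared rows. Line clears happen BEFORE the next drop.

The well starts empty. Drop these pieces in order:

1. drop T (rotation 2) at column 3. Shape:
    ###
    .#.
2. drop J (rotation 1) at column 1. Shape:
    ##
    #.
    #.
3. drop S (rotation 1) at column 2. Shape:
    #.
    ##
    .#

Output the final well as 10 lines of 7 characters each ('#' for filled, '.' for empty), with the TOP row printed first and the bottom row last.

Drop 1: T rot2 at col 3 lands with bottom-row=0; cleared 0 line(s) (total 0); column heights now [0 0 0 2 2 2 0], max=2
Drop 2: J rot1 at col 1 lands with bottom-row=0; cleared 0 line(s) (total 0); column heights now [0 3 3 2 2 2 0], max=3
Drop 3: S rot1 at col 2 lands with bottom-row=2; cleared 0 line(s) (total 0); column heights now [0 3 5 4 2 2 0], max=5

Answer: .......
.......
.......
.......
.......
..#....
..##...
.###...
.#.###.
.#..#..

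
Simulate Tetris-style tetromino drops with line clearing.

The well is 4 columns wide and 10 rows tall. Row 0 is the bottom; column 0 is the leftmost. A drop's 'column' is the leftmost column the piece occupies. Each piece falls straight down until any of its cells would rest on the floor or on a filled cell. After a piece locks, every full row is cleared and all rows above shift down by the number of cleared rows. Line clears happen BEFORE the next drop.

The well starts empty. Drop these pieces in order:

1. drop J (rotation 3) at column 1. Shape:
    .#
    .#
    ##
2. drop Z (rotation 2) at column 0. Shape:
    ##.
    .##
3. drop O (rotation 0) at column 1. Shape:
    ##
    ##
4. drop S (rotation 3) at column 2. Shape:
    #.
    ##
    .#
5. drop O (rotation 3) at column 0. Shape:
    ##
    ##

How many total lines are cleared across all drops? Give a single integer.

Drop 1: J rot3 at col 1 lands with bottom-row=0; cleared 0 line(s) (total 0); column heights now [0 1 3 0], max=3
Drop 2: Z rot2 at col 0 lands with bottom-row=3; cleared 0 line(s) (total 0); column heights now [5 5 4 0], max=5
Drop 3: O rot0 at col 1 lands with bottom-row=5; cleared 0 line(s) (total 0); column heights now [5 7 7 0], max=7
Drop 4: S rot3 at col 2 lands with bottom-row=6; cleared 0 line(s) (total 0); column heights now [5 7 9 8], max=9
Drop 5: O rot3 at col 0 lands with bottom-row=7; cleared 1 line(s) (total 1); column heights now [8 8 8 7], max=8

Answer: 1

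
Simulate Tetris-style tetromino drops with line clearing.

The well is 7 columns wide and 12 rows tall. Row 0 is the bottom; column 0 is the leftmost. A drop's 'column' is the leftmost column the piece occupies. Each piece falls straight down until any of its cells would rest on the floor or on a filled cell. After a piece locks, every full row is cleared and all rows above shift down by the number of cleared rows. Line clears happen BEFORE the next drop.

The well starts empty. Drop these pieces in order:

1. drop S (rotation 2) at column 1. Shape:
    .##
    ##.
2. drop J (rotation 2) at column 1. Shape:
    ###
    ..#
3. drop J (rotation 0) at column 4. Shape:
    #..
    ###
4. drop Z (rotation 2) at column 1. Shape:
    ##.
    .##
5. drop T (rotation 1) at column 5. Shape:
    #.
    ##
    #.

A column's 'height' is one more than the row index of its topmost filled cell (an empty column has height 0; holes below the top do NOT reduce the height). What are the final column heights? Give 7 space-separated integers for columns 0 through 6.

Answer: 0 6 6 5 2 4 3

Derivation:
Drop 1: S rot2 at col 1 lands with bottom-row=0; cleared 0 line(s) (total 0); column heights now [0 1 2 2 0 0 0], max=2
Drop 2: J rot2 at col 1 lands with bottom-row=2; cleared 0 line(s) (total 0); column heights now [0 4 4 4 0 0 0], max=4
Drop 3: J rot0 at col 4 lands with bottom-row=0; cleared 0 line(s) (total 0); column heights now [0 4 4 4 2 1 1], max=4
Drop 4: Z rot2 at col 1 lands with bottom-row=4; cleared 0 line(s) (total 0); column heights now [0 6 6 5 2 1 1], max=6
Drop 5: T rot1 at col 5 lands with bottom-row=1; cleared 0 line(s) (total 0); column heights now [0 6 6 5 2 4 3], max=6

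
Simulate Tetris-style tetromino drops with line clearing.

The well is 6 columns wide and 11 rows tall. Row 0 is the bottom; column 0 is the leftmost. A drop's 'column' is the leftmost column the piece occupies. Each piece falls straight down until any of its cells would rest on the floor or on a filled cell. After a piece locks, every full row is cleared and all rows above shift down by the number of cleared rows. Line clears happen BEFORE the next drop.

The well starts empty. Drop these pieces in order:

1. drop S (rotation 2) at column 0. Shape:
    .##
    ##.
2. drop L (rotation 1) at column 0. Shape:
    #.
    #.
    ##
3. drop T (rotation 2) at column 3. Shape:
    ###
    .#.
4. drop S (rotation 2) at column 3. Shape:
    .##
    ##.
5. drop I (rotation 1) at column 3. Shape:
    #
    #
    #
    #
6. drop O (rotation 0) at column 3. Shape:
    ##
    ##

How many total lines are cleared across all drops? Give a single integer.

Answer: 0

Derivation:
Drop 1: S rot2 at col 0 lands with bottom-row=0; cleared 0 line(s) (total 0); column heights now [1 2 2 0 0 0], max=2
Drop 2: L rot1 at col 0 lands with bottom-row=2; cleared 0 line(s) (total 0); column heights now [5 3 2 0 0 0], max=5
Drop 3: T rot2 at col 3 lands with bottom-row=0; cleared 0 line(s) (total 0); column heights now [5 3 2 2 2 2], max=5
Drop 4: S rot2 at col 3 lands with bottom-row=2; cleared 0 line(s) (total 0); column heights now [5 3 2 3 4 4], max=5
Drop 5: I rot1 at col 3 lands with bottom-row=3; cleared 0 line(s) (total 0); column heights now [5 3 2 7 4 4], max=7
Drop 6: O rot0 at col 3 lands with bottom-row=7; cleared 0 line(s) (total 0); column heights now [5 3 2 9 9 4], max=9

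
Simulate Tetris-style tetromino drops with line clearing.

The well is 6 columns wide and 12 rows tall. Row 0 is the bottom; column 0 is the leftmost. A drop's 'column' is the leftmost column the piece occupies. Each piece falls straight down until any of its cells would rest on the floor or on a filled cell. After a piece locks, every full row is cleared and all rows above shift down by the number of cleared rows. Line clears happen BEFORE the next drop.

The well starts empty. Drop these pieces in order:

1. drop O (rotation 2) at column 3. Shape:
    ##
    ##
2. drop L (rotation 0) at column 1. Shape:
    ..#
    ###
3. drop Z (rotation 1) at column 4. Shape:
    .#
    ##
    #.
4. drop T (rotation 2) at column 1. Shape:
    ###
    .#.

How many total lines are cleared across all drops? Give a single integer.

Answer: 0

Derivation:
Drop 1: O rot2 at col 3 lands with bottom-row=0; cleared 0 line(s) (total 0); column heights now [0 0 0 2 2 0], max=2
Drop 2: L rot0 at col 1 lands with bottom-row=2; cleared 0 line(s) (total 0); column heights now [0 3 3 4 2 0], max=4
Drop 3: Z rot1 at col 4 lands with bottom-row=2; cleared 0 line(s) (total 0); column heights now [0 3 3 4 4 5], max=5
Drop 4: T rot2 at col 1 lands with bottom-row=3; cleared 0 line(s) (total 0); column heights now [0 5 5 5 4 5], max=5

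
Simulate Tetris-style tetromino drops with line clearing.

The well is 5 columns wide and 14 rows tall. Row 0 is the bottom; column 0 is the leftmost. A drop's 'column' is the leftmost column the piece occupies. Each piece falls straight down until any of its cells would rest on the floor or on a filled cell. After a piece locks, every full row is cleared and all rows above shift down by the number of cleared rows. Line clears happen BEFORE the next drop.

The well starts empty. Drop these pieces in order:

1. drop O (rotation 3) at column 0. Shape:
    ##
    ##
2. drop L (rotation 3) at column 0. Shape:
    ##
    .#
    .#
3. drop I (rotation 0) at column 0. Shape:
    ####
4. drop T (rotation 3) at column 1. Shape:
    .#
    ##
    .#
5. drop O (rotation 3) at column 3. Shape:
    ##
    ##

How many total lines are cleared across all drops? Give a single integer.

Drop 1: O rot3 at col 0 lands with bottom-row=0; cleared 0 line(s) (total 0); column heights now [2 2 0 0 0], max=2
Drop 2: L rot3 at col 0 lands with bottom-row=2; cleared 0 line(s) (total 0); column heights now [5 5 0 0 0], max=5
Drop 3: I rot0 at col 0 lands with bottom-row=5; cleared 0 line(s) (total 0); column heights now [6 6 6 6 0], max=6
Drop 4: T rot3 at col 1 lands with bottom-row=6; cleared 0 line(s) (total 0); column heights now [6 8 9 6 0], max=9
Drop 5: O rot3 at col 3 lands with bottom-row=6; cleared 0 line(s) (total 0); column heights now [6 8 9 8 8], max=9

Answer: 0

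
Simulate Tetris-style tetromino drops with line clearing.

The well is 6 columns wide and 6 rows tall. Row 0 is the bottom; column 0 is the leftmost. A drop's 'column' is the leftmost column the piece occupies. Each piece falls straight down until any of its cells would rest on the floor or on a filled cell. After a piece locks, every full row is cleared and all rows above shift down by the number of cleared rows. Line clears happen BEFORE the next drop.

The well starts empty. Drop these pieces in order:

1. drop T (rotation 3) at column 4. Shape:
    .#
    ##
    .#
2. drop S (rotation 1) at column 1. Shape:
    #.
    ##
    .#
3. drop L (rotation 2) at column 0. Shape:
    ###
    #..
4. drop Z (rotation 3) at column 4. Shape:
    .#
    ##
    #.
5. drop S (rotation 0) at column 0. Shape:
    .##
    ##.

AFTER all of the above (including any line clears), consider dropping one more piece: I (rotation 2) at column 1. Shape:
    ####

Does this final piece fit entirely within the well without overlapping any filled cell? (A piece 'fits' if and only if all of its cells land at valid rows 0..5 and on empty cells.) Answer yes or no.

Drop 1: T rot3 at col 4 lands with bottom-row=0; cleared 0 line(s) (total 0); column heights now [0 0 0 0 2 3], max=3
Drop 2: S rot1 at col 1 lands with bottom-row=0; cleared 0 line(s) (total 0); column heights now [0 3 2 0 2 3], max=3
Drop 3: L rot2 at col 0 lands with bottom-row=2; cleared 0 line(s) (total 0); column heights now [4 4 4 0 2 3], max=4
Drop 4: Z rot3 at col 4 lands with bottom-row=2; cleared 0 line(s) (total 0); column heights now [4 4 4 0 4 5], max=5
Drop 5: S rot0 at col 0 lands with bottom-row=4; cleared 0 line(s) (total 0); column heights now [5 6 6 0 4 5], max=6
Test piece I rot2 at col 1 (width 4): heights before test = [5 6 6 0 4 5]; fits = False

Answer: no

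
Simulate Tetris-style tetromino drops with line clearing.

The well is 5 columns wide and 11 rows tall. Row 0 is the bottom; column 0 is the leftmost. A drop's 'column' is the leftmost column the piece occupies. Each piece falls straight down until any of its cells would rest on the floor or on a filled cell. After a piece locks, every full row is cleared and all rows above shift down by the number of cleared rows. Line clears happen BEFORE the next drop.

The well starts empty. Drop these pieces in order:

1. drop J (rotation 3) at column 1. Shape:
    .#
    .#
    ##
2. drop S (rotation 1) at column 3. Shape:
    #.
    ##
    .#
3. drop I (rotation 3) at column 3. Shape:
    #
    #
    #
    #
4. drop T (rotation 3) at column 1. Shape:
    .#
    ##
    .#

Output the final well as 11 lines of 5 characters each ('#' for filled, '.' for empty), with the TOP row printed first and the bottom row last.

Answer: .....
.....
.....
.....
...#.
..##.
.###.
..##.
..##.
..###
.##.#

Derivation:
Drop 1: J rot3 at col 1 lands with bottom-row=0; cleared 0 line(s) (total 0); column heights now [0 1 3 0 0], max=3
Drop 2: S rot1 at col 3 lands with bottom-row=0; cleared 0 line(s) (total 0); column heights now [0 1 3 3 2], max=3
Drop 3: I rot3 at col 3 lands with bottom-row=3; cleared 0 line(s) (total 0); column heights now [0 1 3 7 2], max=7
Drop 4: T rot3 at col 1 lands with bottom-row=3; cleared 0 line(s) (total 0); column heights now [0 5 6 7 2], max=7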